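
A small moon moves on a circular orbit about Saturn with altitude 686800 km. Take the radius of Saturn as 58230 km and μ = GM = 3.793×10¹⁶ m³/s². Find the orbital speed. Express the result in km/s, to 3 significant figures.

r = 58230 + 686800 = 745030 km = 7.4503×10⁸ m.
For a circular orbit v = √(μ/r) = √(3.793×10¹⁶ / 7.450×10⁸) = √(5.091×10⁷) = 7135 m/s.
That is 7.135 km/s.

v ≈ 7.14 km/s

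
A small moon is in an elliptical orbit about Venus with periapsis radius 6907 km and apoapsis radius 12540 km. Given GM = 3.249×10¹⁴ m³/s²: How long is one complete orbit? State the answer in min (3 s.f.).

T ≈ 176 min

Semi-major axis a = (r_p + r_a)/2 = (6907.0 + 12540)/2 = 9723.5 km = 9.724×10⁶ m.
By Kepler's third law T = 2π√(a³/μ) = 2π × 1.682×10³ = 1.057×10⁴ s.
= 176.2 min.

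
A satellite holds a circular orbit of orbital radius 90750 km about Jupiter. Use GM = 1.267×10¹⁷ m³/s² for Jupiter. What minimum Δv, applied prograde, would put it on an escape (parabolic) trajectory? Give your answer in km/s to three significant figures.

Δv ≈ 15.5 km/s

r = 90750 km = 9.075×10⁷ m.
Circular speed v_c = √(μ/r) = 37370 m/s.
Escape speed v_esc = √(2μ/r) = √2 × v_c = 52840 m/s.
Δv = v_esc − v_c = 15480 m/s = 15.48 km/s.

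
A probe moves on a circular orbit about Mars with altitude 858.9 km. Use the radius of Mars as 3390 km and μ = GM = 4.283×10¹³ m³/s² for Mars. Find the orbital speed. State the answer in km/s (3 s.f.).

v ≈ 3.17 km/s

r = 3390 + 858.9 = 4248.9 km = 4.2489×10⁶ m.
For a circular orbit v = √(μ/r) = √(4.283×10¹³ / 4.249×10⁶) = √(1.008×10⁷) = 3175 m/s.
That is 3.175 km/s.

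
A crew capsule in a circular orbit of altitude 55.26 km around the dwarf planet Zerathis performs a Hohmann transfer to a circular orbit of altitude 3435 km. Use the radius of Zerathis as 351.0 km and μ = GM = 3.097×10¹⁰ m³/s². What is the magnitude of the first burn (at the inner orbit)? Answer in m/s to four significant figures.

Δv ≈ 94.96 m/s

r₁ = 351.0 + 55.26 = 406.26 km = 4.0626×10⁵ m.
r₂ = 351.0 + 3435 = 3786.0 km = 3.7860×10⁶ m.
Transfer ellipse a_t = (r₁ + r₂)/2 = 2.096×10⁶ m.
At r₁: circular v_c1 = √(μ/r₁) = 276.1 m/s; transfer-periapsis v_p = √[μ(2/r₁ − 1/a_t)] = 371.1 m/s.
Δv₁ = v_p − v_c1 = 94.96 m/s.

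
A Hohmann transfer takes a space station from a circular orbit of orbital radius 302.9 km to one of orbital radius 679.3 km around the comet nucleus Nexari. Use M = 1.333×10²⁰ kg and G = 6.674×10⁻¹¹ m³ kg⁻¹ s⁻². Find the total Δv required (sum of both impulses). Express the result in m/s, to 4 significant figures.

Δv_total ≈ 54.74 m/s

μ = GM = 6.674×10⁻¹¹ × 1.333×10²⁰ = 8.896×10⁹ m³/s².
r₁ = 302.9 km = 3.029×10⁵ m.
r₂ = 679.3 km = 6.793×10⁵ m.
Transfer ellipse a_t = (r₁ + r₂)/2 = 4.911×10⁵ m.
At r₁: circular v_c1 = √(μ/r₁) = 171.4 m/s; transfer-periapsis v_p = √[μ(2/r₁ − 1/a_t)] = 201.6 m/s.
Δv₁ = v_p − v_c1 = 30.18 m/s.
At r₂: circular v_c2 = √(μ/r₂) = 114.4 m/s; transfer-apoapsis v_a = √[μ(2/r₂ − 1/a_t)] = 89.88 m/s.
Δv₂ = v_c2 − v_a = 24.56 m/s.
Total Δv = Δv₁ + Δv₂ = 54.74 m/s.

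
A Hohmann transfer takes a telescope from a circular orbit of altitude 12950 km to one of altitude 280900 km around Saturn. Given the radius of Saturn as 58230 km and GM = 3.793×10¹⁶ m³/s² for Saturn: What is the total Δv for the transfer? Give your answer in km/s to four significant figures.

Δv_total ≈ 10.94 km/s

r₁ = 58230 + 12950 = 71180 km = 7.1180×10⁷ m.
r₂ = 58230 + 280900 = 339130 km = 3.3913×10⁸ m.
Transfer ellipse a_t = (r₁ + r₂)/2 = 2.052×10⁸ m.
At r₁: circular v_c1 = √(μ/r₁) = 23080 m/s; transfer-perikrone v_p = √[μ(2/r₁ − 1/a_t)] = 29680 m/s.
Δv₁ = v_p − v_c1 = 6595 m/s.
At r₂: circular v_c2 = √(μ/r₂) = 10580 m/s; transfer-apokrone v_a = √[μ(2/r₂ − 1/a_t)] = 6229 m/s.
Δv₂ = v_c2 − v_a = 4346 m/s.
Total Δv = Δv₁ + Δv₂ = 10940 m/s = 10.94 km/s.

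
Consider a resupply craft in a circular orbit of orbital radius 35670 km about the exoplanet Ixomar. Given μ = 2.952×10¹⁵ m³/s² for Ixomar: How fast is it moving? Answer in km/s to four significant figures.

r = 35670 km = 3.567×10⁷ m.
For a circular orbit v = √(μ/r) = √(2.952×10¹⁵ / 3.567×10⁷) = √(8.276×10⁷) = 9097 m/s.
That is 9.097 km/s.

v ≈ 9.097 km/s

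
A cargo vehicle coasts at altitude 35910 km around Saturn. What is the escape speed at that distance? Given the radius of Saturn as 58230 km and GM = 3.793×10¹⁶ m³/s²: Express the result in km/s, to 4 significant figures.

v_esc ≈ 28.39 km/s

r = 58230 + 35910 = 94140 km = 9.4140×10⁷ m.
Escape speed v_esc = √(2μ/r) = √(2 × 3.793×10¹⁶ / 9.414×10⁷) = √(8.058×10⁸) = 28390 m/s.
= 28.39 km/s.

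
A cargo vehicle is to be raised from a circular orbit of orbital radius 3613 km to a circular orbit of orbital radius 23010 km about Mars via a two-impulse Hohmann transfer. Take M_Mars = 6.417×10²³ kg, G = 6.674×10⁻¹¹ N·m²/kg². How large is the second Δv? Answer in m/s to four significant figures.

μ = GM = 6.674×10⁻¹¹ × 6.417×10²³ = 4.283×10¹³ m³/s².
r₁ = 3613 km = 3.613×10⁶ m.
r₂ = 23010 km = 2.301×10⁷ m.
Transfer ellipse a_t = (r₁ + r₂)/2 = 1.331×10⁷ m.
At r₁: circular v_c1 = √(μ/r₁) = 3443 m/s; transfer-periapsis v_p = √[μ(2/r₁ − 1/a_t)] = 4527 m/s.
At r₂: circular v_c2 = √(μ/r₂) = 1364 m/s; transfer-apoapsis v_a = √[μ(2/r₂ − 1/a_t)] = 710.8 m/s.
Δv₂ = v_c2 − v_a = 653.5 m/s.

Δv ≈ 653.5 m/s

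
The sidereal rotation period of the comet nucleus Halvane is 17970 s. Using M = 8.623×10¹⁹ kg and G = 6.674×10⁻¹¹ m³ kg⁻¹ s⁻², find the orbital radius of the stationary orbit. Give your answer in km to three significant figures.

r_sync ≈ 361 km

μ = GM = 6.674×10⁻¹¹ × 8.623×10¹⁹ = 5.755×10⁹ m³/s².
A synchronous orbit has period T, so by Kepler's third law a = (μT²/4π²)^(1/3).
μT²/4π² = 5.755×10⁹ × (1.797×10⁴)² / 39.48 = 4.707×10¹⁶ m³.
a = 3.611×10⁵ m = 361.07 km.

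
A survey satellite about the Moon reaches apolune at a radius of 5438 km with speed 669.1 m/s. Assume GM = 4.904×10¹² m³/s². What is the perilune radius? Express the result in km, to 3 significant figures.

perilune radius ≈ 1800 km

r_a = 5.438×10⁶ m.
Specific energy ε = v²/2 − μ/r = -6.780×10⁵ J/kg, so a = −μ/(2ε) = 3.617×10⁶ m.
The apsides satisfy r_p + r_a = 2a, so the perilune radius is 2a − r_a = 1.796×10⁶ m = 1795.5 km.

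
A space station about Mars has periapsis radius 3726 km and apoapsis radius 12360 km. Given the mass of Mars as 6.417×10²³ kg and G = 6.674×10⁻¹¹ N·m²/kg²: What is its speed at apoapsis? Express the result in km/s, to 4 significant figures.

μ = GM = 6.674×10⁻¹¹ × 6.417×10²³ = 4.283×10¹³ m³/s².
Semi-major axis a = (r_p + r_a)/2 = 8043.0 km = 8.043×10⁶ m.
Vis-viva: v² = μ(2/r − 1/a) = 4.283×10¹³ × (1.618×10⁻⁷ − 1.243×10⁻⁷) = 1.605×10⁶ m²/s².
v = 1267 m/s = 1.267 km/s.

v ≈ 1.267 km/s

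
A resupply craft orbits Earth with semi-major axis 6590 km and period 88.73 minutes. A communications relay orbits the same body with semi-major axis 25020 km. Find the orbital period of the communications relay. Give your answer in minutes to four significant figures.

Kepler's third law: T² ∝ a³, so T₂ = T₁ (a₂/a₁)^(3/2).
a₂/a₁ = 3.797, (a₂/a₁)^(3/2) = 7.398.
T₂ = 88.73 × 7.398 = 656.4 minutes.

T₂ ≈ 656.4 minutes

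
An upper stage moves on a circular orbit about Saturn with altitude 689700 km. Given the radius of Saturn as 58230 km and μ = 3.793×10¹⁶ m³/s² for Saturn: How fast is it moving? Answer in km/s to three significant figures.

r = 58230 + 689700 = 747930 km = 7.4793×10⁸ m.
For a circular orbit v = √(μ/r) = √(3.793×10¹⁶ / 7.479×10⁸) = √(5.071×10⁷) = 7121 m/s.
That is 7.121 km/s.

v ≈ 7.12 km/s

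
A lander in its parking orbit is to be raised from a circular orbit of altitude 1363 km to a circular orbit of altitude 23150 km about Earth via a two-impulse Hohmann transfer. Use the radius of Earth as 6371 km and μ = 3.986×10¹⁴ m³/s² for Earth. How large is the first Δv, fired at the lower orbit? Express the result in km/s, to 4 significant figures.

Δv ≈ 1.859 km/s

r₁ = 6371 + 1363 = 7734.0 km = 7.7340×10⁶ m.
r₂ = 6371 + 23150 = 29521 km = 2.9521×10⁷ m.
Transfer ellipse a_t = (r₁ + r₂)/2 = 1.863×10⁷ m.
At r₁: circular v_c1 = √(μ/r₁) = 7179 m/s; transfer-perigee v_p = √[μ(2/r₁ − 1/a_t)] = 9038 m/s.
Δv₁ = v_p − v_c1 = 1859 m/s.
= 1.859 km/s.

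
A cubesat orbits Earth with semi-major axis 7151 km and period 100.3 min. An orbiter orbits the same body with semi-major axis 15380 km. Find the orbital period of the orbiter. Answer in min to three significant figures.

Kepler's third law: T² ∝ a³, so T₂ = T₁ (a₂/a₁)^(3/2).
a₂/a₁ = 2.151, (a₂/a₁)^(3/2) = 3.154.
T₂ = 100.3 × 3.154 = 316.4 min.

T₂ ≈ 316 min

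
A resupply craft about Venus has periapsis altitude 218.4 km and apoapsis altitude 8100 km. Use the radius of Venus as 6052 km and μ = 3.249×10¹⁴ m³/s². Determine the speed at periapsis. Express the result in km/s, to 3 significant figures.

r_p = 6052 + 218.4 = 6270.4 km = 6.2704×10⁶ m.
r_a = 6052 + 8100 = 14152 km = 1.4152×10⁷ m.
Semi-major axis a = (r_p + r_a)/2 = 10211 km = 1.021×10⁷ m.
Vis-viva: v² = μ(2/r − 1/a) = 3.249×10¹⁴ × (3.190×10⁻⁷ − 9.793×10⁻⁸) = 7.181×10⁷ m²/s².
v = 8474 m/s = 8.474 km/s.

v ≈ 8.47 km/s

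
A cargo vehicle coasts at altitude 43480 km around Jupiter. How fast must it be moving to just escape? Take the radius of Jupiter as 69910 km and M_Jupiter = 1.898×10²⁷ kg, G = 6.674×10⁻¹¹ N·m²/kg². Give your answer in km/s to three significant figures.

v_esc ≈ 47.3 km/s

μ = GM = 6.674×10⁻¹¹ × 1.898×10²⁷ = 1.267×10¹⁷ m³/s².
r = 69910 + 43480 = 113390 km = 1.1339×10⁸ m.
Escape speed v_esc = √(2μ/r) = √(2 × 1.267×10¹⁷ / 1.134×10⁸) = √(2.234×10⁹) = 47270 m/s.
= 47.27 km/s.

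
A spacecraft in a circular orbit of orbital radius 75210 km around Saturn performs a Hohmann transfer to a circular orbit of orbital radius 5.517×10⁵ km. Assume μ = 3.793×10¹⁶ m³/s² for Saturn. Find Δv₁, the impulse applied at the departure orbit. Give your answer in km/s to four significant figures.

Δv ≈ 7.336 km/s

r₁ = 75210 km = 7.521×10⁷ m.
r₂ = 5.517×10⁵ km = 5.517×10⁸ m.
Transfer ellipse a_t = (r₁ + r₂)/2 = 3.135×10⁸ m.
At r₁: circular v_c1 = √(μ/r₁) = 22460 m/s; transfer-perikrone v_p = √[μ(2/r₁ − 1/a_t)] = 29790 m/s.
Δv₁ = v_p − v_c1 = 7336 m/s.
= 7.336 km/s.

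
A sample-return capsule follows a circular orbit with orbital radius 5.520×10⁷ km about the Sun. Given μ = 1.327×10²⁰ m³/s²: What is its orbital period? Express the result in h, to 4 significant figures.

r = 5.520×10⁷ km = 5.520×10¹⁰ m.
Kepler's third law: T = 2π√(r³/μ) = 2π√((5.520×10¹⁰)³ / 1.327×10²⁰).
r³/μ = 1.267×10¹² s², so T = 2π × 1.126×10⁶ = 7.074×10⁶ s.
Converting: 7.074×10⁶ s ÷ 3600 = 1965 h.

T ≈ 1965 h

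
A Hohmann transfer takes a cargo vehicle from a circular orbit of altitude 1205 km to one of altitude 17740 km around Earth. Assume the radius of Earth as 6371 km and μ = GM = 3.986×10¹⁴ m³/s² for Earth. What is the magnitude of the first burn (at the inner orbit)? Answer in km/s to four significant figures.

r₁ = 6371 + 1205 = 7576.0 km = 7.5760×10⁶ m.
r₂ = 6371 + 17740 = 24111 km = 2.4111×10⁷ m.
Transfer ellipse a_t = (r₁ + r₂)/2 = 1.584×10⁷ m.
At r₁: circular v_c1 = √(μ/r₁) = 7254 m/s; transfer-perigee v_p = √[μ(2/r₁ − 1/a_t)] = 8948 m/s.
Δv₁ = v_p − v_c1 = 1695 m/s.
= 1.695 km/s.

Δv ≈ 1.695 km/s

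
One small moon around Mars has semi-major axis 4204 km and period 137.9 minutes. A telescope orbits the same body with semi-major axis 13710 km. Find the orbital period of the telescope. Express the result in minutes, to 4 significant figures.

T₂ ≈ 812.1 minutes

Kepler's third law: T² ∝ a³, so T₂ = T₁ (a₂/a₁)^(3/2).
a₂/a₁ = 3.261, (a₂/a₁)^(3/2) = 5.889.
T₂ = 137.9 × 5.889 = 812.1 minutes.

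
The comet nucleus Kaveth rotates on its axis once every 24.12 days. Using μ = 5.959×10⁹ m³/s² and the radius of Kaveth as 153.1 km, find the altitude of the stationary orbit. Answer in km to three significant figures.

T = 24.12 days = 2.084×10⁶ s.
A synchronous orbit has period T, so by Kepler's third law a = (μT²/4π²)^(1/3).
μT²/4π² = 5.959×10⁹ × (2.084×10⁶)² / 39.48 = 6.555×10²⁰ m³.
a = 8.687×10⁶ m = 8686.9 km.
Altitude h = a − R = 8686.9 − 153.1 = 8533.8 km.

h_sync ≈ 8530 km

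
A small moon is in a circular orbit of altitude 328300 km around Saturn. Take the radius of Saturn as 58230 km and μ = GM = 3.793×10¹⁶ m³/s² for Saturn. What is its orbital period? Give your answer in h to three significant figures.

T ≈ 68.1 h

r = 58230 + 328300 = 386530 km = 3.8653×10⁸ m.
Kepler's third law: T = 2π√(r³/μ) = 2π√((3.865×10⁸)³ / 3.793×10¹⁶).
r³/μ = 1.523×10⁹ s², so T = 2π × 3.902×10⁴ = 2.452×10⁵ s.
Converting: 2.452×10⁵ s ÷ 3600 = 68.10 h.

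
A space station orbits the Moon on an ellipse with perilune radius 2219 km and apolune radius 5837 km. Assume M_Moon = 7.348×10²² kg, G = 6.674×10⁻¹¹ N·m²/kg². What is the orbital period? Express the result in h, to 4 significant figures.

μ = GM = 6.674×10⁻¹¹ × 7.348×10²² = 4.904×10¹² m³/s².
Semi-major axis a = (r_p + r_a)/2 = (2219.0 + 5837.0)/2 = 4028.0 km = 4.028×10⁶ m.
By Kepler's third law T = 2π√(a³/μ) = 2π × 3.651×10³ = 2.294×10⁴ s.
= 6.371 h.

T ≈ 6.371 h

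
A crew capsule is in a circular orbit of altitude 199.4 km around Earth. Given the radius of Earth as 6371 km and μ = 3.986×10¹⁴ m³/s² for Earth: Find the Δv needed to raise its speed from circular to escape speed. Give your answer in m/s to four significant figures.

Δv ≈ 3226 m/s

r = 6371 + 199.4 = 6570.4 km = 6.5704×10⁶ m.
Circular speed v_c = √(μ/r) = 7789 m/s.
Escape speed v_esc = √(2μ/r) = √2 × v_c = 11020 m/s.
Δv = v_esc − v_c = 3226 m/s.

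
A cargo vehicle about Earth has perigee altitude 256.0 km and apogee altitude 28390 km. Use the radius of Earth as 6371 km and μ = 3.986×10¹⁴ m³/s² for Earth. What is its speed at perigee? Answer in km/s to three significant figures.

v ≈ 10.1 km/s

r_p = 6371 + 256.0 = 6627.0 km = 6.6270×10⁶ m.
r_a = 6371 + 28390 = 34761 km = 3.4761×10⁷ m.
Semi-major axis a = (r_p + r_a)/2 = 20694 km = 2.069×10⁷ m.
Vis-viva: v² = μ(2/r − 1/a) = 3.986×10¹⁴ × (3.018×10⁻⁷ − 4.832×10⁻⁸) = 1.010×10⁸ m²/s².
v = 10050 m/s = 10.05 km/s.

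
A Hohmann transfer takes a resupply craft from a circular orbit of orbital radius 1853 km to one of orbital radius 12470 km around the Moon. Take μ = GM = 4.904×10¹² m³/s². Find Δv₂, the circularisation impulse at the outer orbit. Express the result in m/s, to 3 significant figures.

Δv ≈ 308 m/s

r₁ = 1853 km = 1.853×10⁶ m.
r₂ = 12470 km = 1.247×10⁷ m.
Transfer ellipse a_t = (r₁ + r₂)/2 = 7.162×10⁶ m.
At r₁: circular v_c1 = √(μ/r₁) = 1627 m/s; transfer-perilune v_p = √[μ(2/r₁ − 1/a_t)] = 2147 m/s.
At r₂: circular v_c2 = √(μ/r₂) = 627.1 m/s; transfer-apolune v_a = √[μ(2/r₂ − 1/a_t)] = 319.0 m/s.
Δv₂ = v_c2 − v_a = 308.1 m/s.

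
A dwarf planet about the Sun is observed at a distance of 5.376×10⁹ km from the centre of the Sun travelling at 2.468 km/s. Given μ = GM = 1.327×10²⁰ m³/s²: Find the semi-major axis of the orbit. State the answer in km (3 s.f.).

r = 5.376×10¹² m.
Vis-viva rearranged: 1/a = 2/r − v²/μ = 3.720×10⁻¹³ − 4.590×10⁻¹⁴ = 3.261×10⁻¹³ m⁻¹.
a = 3.066×10¹² m = 3.0663×10⁹ km.

a ≈ 3.07×10⁹ km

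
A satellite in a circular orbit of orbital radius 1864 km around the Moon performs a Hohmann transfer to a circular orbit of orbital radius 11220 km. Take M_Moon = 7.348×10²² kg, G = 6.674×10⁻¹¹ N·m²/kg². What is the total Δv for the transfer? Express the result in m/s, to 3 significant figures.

Δv_total ≈ 810 m/s

μ = GM = 6.674×10⁻¹¹ × 7.348×10²² = 4.904×10¹² m³/s².
r₁ = 1864 km = 1.864×10⁶ m.
r₂ = 11220 km = 1.122×10⁷ m.
Transfer ellipse a_t = (r₁ + r₂)/2 = 6.542×10⁶ m.
At r₁: circular v_c1 = √(μ/r₁) = 1622 m/s; transfer-perilune v_p = √[μ(2/r₁ − 1/a_t)] = 2124 m/s.
Δv₁ = v_p − v_c1 = 502.2 m/s.
At r₂: circular v_c2 = √(μ/r₂) = 661.1 m/s; transfer-apolune v_a = √[μ(2/r₂ − 1/a_t)] = 352.9 m/s.
Δv₂ = v_c2 − v_a = 308.2 m/s.
Total Δv = Δv₁ + Δv₂ = 810.4 m/s.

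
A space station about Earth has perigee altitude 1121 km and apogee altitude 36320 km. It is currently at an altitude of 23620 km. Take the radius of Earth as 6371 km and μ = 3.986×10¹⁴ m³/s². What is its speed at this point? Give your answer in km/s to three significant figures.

r_p = 6371 + 1121 = 7492.0 km = 7.4920×10⁶ m.
r_a = 6371 + 36320 = 42691 km = 4.2691×10⁷ m.
r = 6371 + 23620 = 29991 km = 2.999×10⁷ m.
Semi-major axis a = (r_p + r_a)/2 = 25092 km = 2.509×10⁷ m.
Vis-viva: v² = μ(2/r − 1/a) = 3.986×10¹⁴ × (6.669×10⁻⁸ − 3.985×10⁻⁸) = 1.070×10⁷ m²/s².
v = 3270 m/s = 3.270 km/s.

v ≈ 3.27 km/s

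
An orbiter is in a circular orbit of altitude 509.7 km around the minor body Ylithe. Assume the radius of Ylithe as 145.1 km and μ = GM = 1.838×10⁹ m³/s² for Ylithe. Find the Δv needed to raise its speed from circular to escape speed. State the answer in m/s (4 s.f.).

Δv ≈ 21.95 m/s

r = 145.1 + 509.7 = 654.80 km = 6.5480×10⁵ m.
Circular speed v_c = √(μ/r) = 52.98 m/s.
Escape speed v_esc = √(2μ/r) = √2 × v_c = 74.93 m/s.
Δv = v_esc − v_c = 21.95 m/s.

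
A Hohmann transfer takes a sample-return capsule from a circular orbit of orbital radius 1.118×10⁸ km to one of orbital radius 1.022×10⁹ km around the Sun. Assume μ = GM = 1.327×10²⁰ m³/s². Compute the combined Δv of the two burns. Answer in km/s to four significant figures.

Δv_total ≈ 18.14 km/s

r₁ = 1.118×10⁸ km = 1.118×10¹¹ m.
r₂ = 1.022×10⁹ km = 1.022×10¹² m.
Transfer ellipse a_t = (r₁ + r₂)/2 = 5.669×10¹¹ m.
At r₁: circular v_c1 = √(μ/r₁) = 34450 m/s; transfer-perihelion v_p = √[μ(2/r₁ − 1/a_t)] = 46260 m/s.
Δv₁ = v_p − v_c1 = 11810 m/s.
At r₂: circular v_c2 = √(μ/r₂) = 11390 m/s; transfer-aphelion v_a = √[μ(2/r₂ − 1/a_t)] = 5060 m/s.
Δv₂ = v_c2 − v_a = 6335 m/s.
Total Δv = Δv₁ + Δv₂ = 18140 m/s = 18.14 km/s.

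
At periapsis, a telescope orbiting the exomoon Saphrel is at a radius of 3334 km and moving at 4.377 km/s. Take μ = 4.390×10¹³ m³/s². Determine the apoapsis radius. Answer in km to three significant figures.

r_p = 3.334×10⁶ m.
Specific energy ε = v²/2 − μ/r = -3.588×10⁶ J/kg, so a = −μ/(2ε) = 6.117×10⁶ m.
The apsides satisfy r_p + r_a = 2a, so the apoapsis radius is 2a − r_p = 8.900×10⁶ m = 8900.2 km.

apoapsis radius ≈ 8900 km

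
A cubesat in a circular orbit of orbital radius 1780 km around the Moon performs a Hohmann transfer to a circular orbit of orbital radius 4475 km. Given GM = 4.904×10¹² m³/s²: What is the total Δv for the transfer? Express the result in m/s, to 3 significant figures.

r₁ = 1780 km = 1.780×10⁶ m.
r₂ = 4475 km = 4.475×10⁶ m.
Transfer ellipse a_t = (r₁ + r₂)/2 = 3.128×10⁶ m.
At r₁: circular v_c1 = √(μ/r₁) = 1660 m/s; transfer-perilune v_p = √[μ(2/r₁ − 1/a_t)] = 1985 m/s.
Δv₁ = v_p − v_c1 = 325.6 m/s.
At r₂: circular v_c2 = √(μ/r₂) = 1047 m/s; transfer-apolune v_a = √[μ(2/r₂ − 1/a_t)] = 789.8 m/s.
Δv₂ = v_c2 − v_a = 257.1 m/s.
Total Δv = Δv₁ + Δv₂ = 582.7 m/s.

Δv_total ≈ 583 m/s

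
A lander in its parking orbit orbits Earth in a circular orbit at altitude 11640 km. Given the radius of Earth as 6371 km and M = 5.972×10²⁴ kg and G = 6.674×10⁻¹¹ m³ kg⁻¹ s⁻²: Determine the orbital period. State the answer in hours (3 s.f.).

μ = GM = 6.674×10⁻¹¹ × 5.972×10²⁴ = 3.986×10¹⁴ m³/s².
r = 6371 + 11640 = 18011 km = 1.8011×10⁷ m.
Kepler's third law: T = 2π√(r³/μ) = 2π√((1.801×10⁷)³ / 3.986×10¹⁴).
r³/μ = 1.466×10⁷ s², so T = 2π × 3.829×10³ = 2.406×10⁴ s.
Converting: 2.406×10⁴ s ÷ 3600 = 6.682 hours.

T ≈ 6.68 hours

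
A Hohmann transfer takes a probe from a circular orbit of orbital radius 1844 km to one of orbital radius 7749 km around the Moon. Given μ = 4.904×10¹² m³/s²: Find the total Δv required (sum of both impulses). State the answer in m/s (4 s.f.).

r₁ = 1844 km = 1.844×10⁶ m.
r₂ = 7749 km = 7.749×10⁶ m.
Transfer ellipse a_t = (r₁ + r₂)/2 = 4.796×10⁶ m.
At r₁: circular v_c1 = √(μ/r₁) = 1631 m/s; transfer-perilune v_p = √[μ(2/r₁ − 1/a_t)] = 2073 m/s.
Δv₁ = v_p − v_c1 = 442.0 m/s.
At r₂: circular v_c2 = √(μ/r₂) = 795.5 m/s; transfer-apolune v_a = √[μ(2/r₂ − 1/a_t)] = 493.3 m/s.
Δv₂ = v_c2 − v_a = 302.3 m/s.
Total Δv = Δv₁ + Δv₂ = 744.3 m/s.

Δv_total ≈ 744.3 m/s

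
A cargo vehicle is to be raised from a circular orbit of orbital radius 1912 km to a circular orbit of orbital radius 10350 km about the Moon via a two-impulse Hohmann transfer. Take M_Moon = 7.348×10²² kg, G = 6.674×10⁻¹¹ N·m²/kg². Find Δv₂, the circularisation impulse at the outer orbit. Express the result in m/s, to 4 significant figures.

μ = GM = 6.674×10⁻¹¹ × 7.348×10²² = 4.904×10¹² m³/s².
r₁ = 1912 km = 1.912×10⁶ m.
r₂ = 10350 km = 1.035×10⁷ m.
Transfer ellipse a_t = (r₁ + r₂)/2 = 6.131×10⁶ m.
At r₁: circular v_c1 = √(μ/r₁) = 1602 m/s; transfer-perilune v_p = √[μ(2/r₁ − 1/a_t)] = 2081 m/s.
At r₂: circular v_c2 = √(μ/r₂) = 688.3 m/s; transfer-apolune v_a = √[μ(2/r₂ − 1/a_t)] = 384.4 m/s.
Δv₂ = v_c2 − v_a = 303.9 m/s.

Δv ≈ 303.9 m/s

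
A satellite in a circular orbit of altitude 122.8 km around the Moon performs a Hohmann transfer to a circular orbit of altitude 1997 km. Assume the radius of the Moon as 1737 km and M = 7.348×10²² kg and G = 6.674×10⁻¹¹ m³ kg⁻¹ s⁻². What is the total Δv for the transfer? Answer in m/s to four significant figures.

μ = GM = 6.674×10⁻¹¹ × 7.348×10²² = 4.904×10¹² m³/s².
r₁ = 1737 + 122.8 = 1859.8 km = 1.8598×10⁶ m.
r₂ = 1737 + 1997 = 3734.0 km = 3.7340×10⁶ m.
Transfer ellipse a_t = (r₁ + r₂)/2 = 2.797×10⁶ m.
At r₁: circular v_c1 = √(μ/r₁) = 1624 m/s; transfer-perilune v_p = √[μ(2/r₁ − 1/a_t)] = 1876 m/s.
Δv₁ = v_p − v_c1 = 252.4 m/s.
At r₂: circular v_c2 = √(μ/r₂) = 1146 m/s; transfer-apolune v_a = √[μ(2/r₂ − 1/a_t)] = 934.5 m/s.
Δv₂ = v_c2 − v_a = 211.5 m/s.
Total Δv = Δv₁ + Δv₂ = 463.9 m/s.

Δv_total ≈ 463.9 m/s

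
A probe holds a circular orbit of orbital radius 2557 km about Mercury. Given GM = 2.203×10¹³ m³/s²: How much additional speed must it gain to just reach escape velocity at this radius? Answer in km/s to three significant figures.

r = 2557 km = 2.557×10⁶ m.
Circular speed v_c = √(μ/r) = 2935 m/s.
Escape speed v_esc = √(2μ/r) = √2 × v_c = 4151 m/s.
Δv = v_esc − v_c = 1216 m/s = 1.216 km/s.

Δv ≈ 1.22 km/s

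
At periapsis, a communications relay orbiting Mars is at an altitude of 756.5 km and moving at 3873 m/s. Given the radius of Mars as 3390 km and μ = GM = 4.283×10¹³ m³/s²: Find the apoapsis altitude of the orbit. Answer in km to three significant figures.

r_p = 3390 + 756.5 = 4146.5 km = 4.146×10⁶ m.
Specific energy ε = v²/2 − μ/r = -2.829×10⁶ J/kg, so a = −μ/(2ε) = 7.569×10⁶ m.
The apsides satisfy r_p + r_a = 2a, so the apoapsis radius is 2a − r_p = 1.099×10⁷ m = 10992 km.
Apoapsis altitude = 10992 − 3390 = 7602.4 km.

apoapsis altitude ≈ 7600 km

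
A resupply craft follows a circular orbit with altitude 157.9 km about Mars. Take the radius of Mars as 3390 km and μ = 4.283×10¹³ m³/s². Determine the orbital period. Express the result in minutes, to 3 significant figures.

T ≈ 107 minutes

r = 3390 + 157.9 = 3547.9 km = 3.5479×10⁶ m.
Kepler's third law: T = 2π√(r³/μ) = 2π√((3.548×10⁶)³ / 4.283×10¹³).
r³/μ = 1.043×10⁶ s², so T = 2π × 1.021×10³ = 6.416×10³ s.
Converting: 6.416×10³ s ÷ 60.00 = 106.9 minutes.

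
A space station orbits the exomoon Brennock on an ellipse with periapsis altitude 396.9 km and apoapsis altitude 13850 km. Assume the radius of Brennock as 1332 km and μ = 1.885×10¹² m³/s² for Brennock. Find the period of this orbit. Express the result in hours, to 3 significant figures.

r_p = 1332 + 396.9 = 1728.9 km = 1.7289×10⁶ m.
r_a = 1332 + 13850 = 15182 km = 1.5182×10⁷ m.
Semi-major axis a = (r_p + r_a)/2 = (1728.9 + 15182)/2 = 8455.5 km = 8.455×10⁶ m.
By Kepler's third law T = 2π√(a³/μ) = 2π × 1.791×10⁴ = 1.125×10⁵ s.
= 31.26 hours.

T ≈ 31.3 hours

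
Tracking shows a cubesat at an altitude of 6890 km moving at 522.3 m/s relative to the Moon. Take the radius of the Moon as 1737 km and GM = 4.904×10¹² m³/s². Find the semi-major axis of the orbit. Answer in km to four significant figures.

a ≈ 5675 km

r = 1737 + 6890 = 8627.0 km = 8.627×10⁶ m.
Specific orbital energy ε = v²/2 − μ/r = (522.3)²/2 − 4.904×10¹²/8.627×10⁶ = -4.320×10⁵ J/kg.
Since ε = −μ/(2a), a = −μ/(2ε) = 5.675×10⁶ m = 5675.3 km.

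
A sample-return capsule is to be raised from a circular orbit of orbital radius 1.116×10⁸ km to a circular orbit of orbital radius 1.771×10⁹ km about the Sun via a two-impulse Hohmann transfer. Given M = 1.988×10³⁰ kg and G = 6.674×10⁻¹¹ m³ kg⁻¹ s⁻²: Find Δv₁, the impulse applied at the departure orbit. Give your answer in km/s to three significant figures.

μ = GM = 6.674×10⁻¹¹ × 1.988×10³⁰ = 1.327×10²⁰ m³/s².
r₁ = 1.116×10⁸ km = 1.116×10¹¹ m.
r₂ = 1.771×10⁹ km = 1.771×10¹² m.
Transfer ellipse a_t = (r₁ + r₂)/2 = 9.413×10¹¹ m.
At r₁: circular v_c1 = √(μ/r₁) = 34480 m/s; transfer-perihelion v_p = √[μ(2/r₁ − 1/a_t)] = 47290 m/s.
Δv₁ = v_p − v_c1 = 12810 m/s.
= 12.81 km/s.

Δv ≈ 12.8 km/s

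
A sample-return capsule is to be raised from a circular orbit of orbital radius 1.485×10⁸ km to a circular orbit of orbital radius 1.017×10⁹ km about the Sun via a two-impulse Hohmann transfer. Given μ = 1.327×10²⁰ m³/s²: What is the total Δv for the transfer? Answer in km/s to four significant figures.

r₁ = 1.485×10⁸ km = 1.485×10¹¹ m.
r₂ = 1.017×10⁹ km = 1.017×10¹² m.
Transfer ellipse a_t = (r₁ + r₂)/2 = 5.828×10¹¹ m.
At r₁: circular v_c1 = √(μ/r₁) = 29890 m/s; transfer-perihelion v_p = √[μ(2/r₁ − 1/a_t)] = 39490 m/s.
Δv₁ = v_p − v_c1 = 9597 m/s.
At r₂: circular v_c2 = √(μ/r₂) = 11420 m/s; transfer-aphelion v_a = √[μ(2/r₂ − 1/a_t)] = 5766 m/s.
Δv₂ = v_c2 − v_a = 5657 m/s.
Total Δv = Δv₁ + Δv₂ = 15250 m/s = 15.25 km/s.

Δv_total ≈ 15.25 km/s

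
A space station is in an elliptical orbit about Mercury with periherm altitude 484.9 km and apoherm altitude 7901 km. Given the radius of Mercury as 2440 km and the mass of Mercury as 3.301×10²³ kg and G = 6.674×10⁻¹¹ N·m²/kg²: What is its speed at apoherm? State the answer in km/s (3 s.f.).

v ≈ 0.969 km/s

μ = GM = 6.674×10⁻¹¹ × 3.301×10²³ = 2.203×10¹³ m³/s².
r_p = 2440 + 484.9 = 2924.9 km = 2.9249×10⁶ m.
r_a = 2440 + 7901 = 10341 km = 1.0341×10⁷ m.
Semi-major axis a = (r_p + r_a)/2 = 6632.9 km = 6.633×10⁶ m.
Vis-viva: v² = μ(2/r − 1/a) = 2.203×10¹³ × (1.934×10⁻⁷ − 1.508×10⁻⁷) = 9.394×10⁵ m²/s².
v = 969.3 m/s = 0.9693 km/s.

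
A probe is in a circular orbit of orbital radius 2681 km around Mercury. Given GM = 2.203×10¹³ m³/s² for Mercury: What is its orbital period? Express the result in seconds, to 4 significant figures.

T ≈ 5876 seconds

r = 2681 km = 2.681×10⁶ m.
Kepler's third law: T = 2π√(r³/μ) = 2π√((2.681×10⁶)³ / 2.203×10¹³).
r³/μ = 8.747×10⁵ s², so T = 2π × 9.353×10² = 5.876×10³ s.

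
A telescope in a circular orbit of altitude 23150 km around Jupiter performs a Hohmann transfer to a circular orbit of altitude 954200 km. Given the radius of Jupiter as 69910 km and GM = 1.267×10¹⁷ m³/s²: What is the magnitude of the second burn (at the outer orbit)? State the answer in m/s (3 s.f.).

Δv ≈ 6580 m/s

r₁ = 69910 + 23150 = 93060 km = 9.3060×10⁷ m.
r₂ = 69910 + 954200 = 1024100 km = 1.0241×10⁹ m.
Transfer ellipse a_t = (r₁ + r₂)/2 = 5.586×10⁸ m.
At r₁: circular v_c1 = √(μ/r₁) = 36900 m/s; transfer-perijove v_p = √[μ(2/r₁ − 1/a_t)] = 49960 m/s.
At r₂: circular v_c2 = √(μ/r₂) = 11120 m/s; transfer-apojove v_a = √[μ(2/r₂ − 1/a_t)] = 4540 m/s.
Δv₂ = v_c2 − v_a = 6583 m/s.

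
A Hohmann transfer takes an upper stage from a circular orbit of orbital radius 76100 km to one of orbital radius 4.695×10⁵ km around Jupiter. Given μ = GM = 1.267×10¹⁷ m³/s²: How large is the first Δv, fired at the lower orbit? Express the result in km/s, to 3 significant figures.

r₁ = 76100 km = 7.610×10⁷ m.
r₂ = 4.695×10⁵ km = 4.695×10⁸ m.
Transfer ellipse a_t = (r₁ + r₂)/2 = 2.728×10⁸ m.
At r₁: circular v_c1 = √(μ/r₁) = 40800 m/s; transfer-perijove v_p = √[μ(2/r₁ − 1/a_t)] = 53530 m/s.
Δv₁ = v_p − v_c1 = 12730 m/s.
= 12.73 km/s.

Δv ≈ 12.7 km/s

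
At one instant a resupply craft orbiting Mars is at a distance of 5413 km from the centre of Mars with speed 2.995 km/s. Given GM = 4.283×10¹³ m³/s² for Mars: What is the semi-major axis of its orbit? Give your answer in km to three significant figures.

a ≈ 6250 km

r = 5.413×10⁶ m.
Specific orbital energy ε = v²/2 − μ/r = (2995)²/2 − 4.283×10¹³/5.413×10⁶ = -3.427×10⁶ J/kg.
Since ε = −μ/(2a), a = −μ/(2ε) = 6.248×10⁶ m = 6248.1 km.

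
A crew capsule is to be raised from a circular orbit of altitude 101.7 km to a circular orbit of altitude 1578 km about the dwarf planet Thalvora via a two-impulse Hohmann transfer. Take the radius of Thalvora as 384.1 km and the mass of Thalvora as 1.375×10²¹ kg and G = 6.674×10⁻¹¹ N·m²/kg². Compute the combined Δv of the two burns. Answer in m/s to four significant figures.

μ = GM = 6.674×10⁻¹¹ × 1.375×10²¹ = 9.177×10¹⁰ m³/s².
r₁ = 384.1 + 101.7 = 485.80 km = 4.8580×10⁵ m.
r₂ = 384.1 + 1578 = 1962.1 km = 1.9621×10⁶ m.
Transfer ellipse a_t = (r₁ + r₂)/2 = 1.224×10⁶ m.
At r₁: circular v_c1 = √(μ/r₁) = 434.6 m/s; transfer-periapsis v_p = √[μ(2/r₁ − 1/a_t)] = 550.3 m/s.
Δv₁ = v_p − v_c1 = 115.7 m/s.
At r₂: circular v_c2 = √(μ/r₂) = 216.3 m/s; transfer-apoapsis v_a = √[μ(2/r₂ − 1/a_t)] = 136.2 m/s.
Δv₂ = v_c2 − v_a = 80.02 m/s.
Total Δv = Δv₁ + Δv₂ = 195.7 m/s.

Δv_total ≈ 195.7 m/s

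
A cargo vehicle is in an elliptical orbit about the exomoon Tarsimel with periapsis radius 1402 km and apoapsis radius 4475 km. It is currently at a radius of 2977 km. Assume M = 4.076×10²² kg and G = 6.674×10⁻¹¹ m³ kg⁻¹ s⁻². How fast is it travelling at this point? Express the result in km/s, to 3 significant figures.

v ≈ 0.95 km/s

μ = GM = 6.674×10⁻¹¹ × 4.076×10²² = 2.720×10¹² m³/s².
Semi-major axis a = (r_p + r_a)/2 = 2938.5 km = 2.938×10⁶ m.
Vis-viva: v² = μ(2/r − 1/a) = 2.720×10¹² × (6.718×10⁻⁷ − 3.403×10⁻⁷) = 9.018×10⁵ m²/s².
v = 949.6 m/s = 0.9496 km/s.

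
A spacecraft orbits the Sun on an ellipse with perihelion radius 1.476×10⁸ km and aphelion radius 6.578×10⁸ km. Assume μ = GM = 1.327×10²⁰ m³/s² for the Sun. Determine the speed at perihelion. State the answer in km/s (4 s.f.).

Semi-major axis a = (r_p + r_a)/2 = 4.0270×10⁸ km = 4.027×10¹¹ m.
Vis-viva: v² = μ(2/r − 1/a) = 1.327×10²⁰ × (1.355×10⁻¹¹ − 2.483×10⁻¹²) = 1.469×10⁹ m²/s².
v = 38320 m/s = 38.32 km/s.

v ≈ 38.32 km/s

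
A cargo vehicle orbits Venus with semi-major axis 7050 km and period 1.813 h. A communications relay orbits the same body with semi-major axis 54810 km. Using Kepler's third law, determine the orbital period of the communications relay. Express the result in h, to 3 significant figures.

Kepler's third law: T² ∝ a³, so T₂ = T₁ (a₂/a₁)^(3/2).
a₂/a₁ = 7.774, (a₂/a₁)^(3/2) = 21.68.
T₂ = 1.813 × 21.68 = 39.30 h.

T₂ ≈ 39.3 h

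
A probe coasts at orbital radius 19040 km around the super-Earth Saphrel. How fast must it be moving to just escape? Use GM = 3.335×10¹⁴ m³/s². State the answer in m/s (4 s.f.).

v_esc ≈ 5919 m/s

r = 19040 km = 1.904×10⁷ m.
Escape speed v_esc = √(2μ/r) = √(2 × 3.335×10¹⁴ / 1.904×10⁷) = √(3.503×10⁷) = 5919 m/s.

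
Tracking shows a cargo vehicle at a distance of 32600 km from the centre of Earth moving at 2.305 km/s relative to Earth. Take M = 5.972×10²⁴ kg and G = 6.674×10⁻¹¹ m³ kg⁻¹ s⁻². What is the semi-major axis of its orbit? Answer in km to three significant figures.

μ = GM = 6.674×10⁻¹¹ × 5.972×10²⁴ = 3.986×10¹⁴ m³/s².
r = 3.260×10⁷ m.
Vis-viva rearranged: 1/a = 2/r − v²/μ = 6.135×10⁻⁸ − 1.333×10⁻⁸ = 4.802×10⁻⁸ m⁻¹.
a = 2.082×10⁷ m = 20825 km.

a ≈ 20800 km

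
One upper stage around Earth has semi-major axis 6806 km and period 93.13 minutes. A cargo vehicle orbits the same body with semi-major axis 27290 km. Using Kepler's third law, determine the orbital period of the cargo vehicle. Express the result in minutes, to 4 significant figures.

T₂ ≈ 747.8 minutes

Kepler's third law: T² ∝ a³, so T₂ = T₁ (a₂/a₁)^(3/2).
a₂/a₁ = 4.010, (a₂/a₁)^(3/2) = 8.029.
T₂ = 93.13 × 8.029 = 747.8 minutes.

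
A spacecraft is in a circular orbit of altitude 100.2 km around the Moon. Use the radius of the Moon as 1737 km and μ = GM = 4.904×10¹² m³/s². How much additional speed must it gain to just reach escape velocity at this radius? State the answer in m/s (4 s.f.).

Δv ≈ 676.7 m/s

r = 1737 + 100.2 = 1837.2 km = 1.8372×10⁶ m.
Circular speed v_c = √(μ/r) = 1634 m/s.
Escape speed v_esc = √(2μ/r) = √2 × v_c = 2311 m/s.
Δv = v_esc − v_c = 676.7 m/s.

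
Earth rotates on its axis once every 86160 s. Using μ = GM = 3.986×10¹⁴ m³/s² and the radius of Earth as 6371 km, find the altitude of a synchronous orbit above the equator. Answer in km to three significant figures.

h_sync ≈ 35800 km

A synchronous orbit has period T, so by Kepler's third law a = (μT²/4π²)^(1/3).
μT²/4π² = 3.986×10¹⁴ × (8.616×10⁴)² / 39.48 = 7.495×10²² m³.
a = 4.216×10⁷ m = 42163 km.
Altitude h = a − R = 42163 − 6371 = 35792 km.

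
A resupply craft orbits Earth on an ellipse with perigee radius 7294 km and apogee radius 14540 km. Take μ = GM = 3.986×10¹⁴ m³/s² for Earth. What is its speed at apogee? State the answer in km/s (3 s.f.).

v ≈ 4.28 km/s

Semi-major axis a = (r_p + r_a)/2 = 10917 km = 1.092×10⁷ m.
Vis-viva: v² = μ(2/r − 1/a) = 3.986×10¹⁴ × (1.376×10⁻⁷ − 9.160×10⁻⁸) = 1.832×10⁷ m²/s².
v = 4280 m/s = 4.280 km/s.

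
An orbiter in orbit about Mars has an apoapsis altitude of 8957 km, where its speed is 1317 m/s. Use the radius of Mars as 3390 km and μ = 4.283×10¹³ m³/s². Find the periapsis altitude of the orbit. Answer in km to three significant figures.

periapsis altitude ≈ 726 km

r_a = 3390 + 8957 = 12347 km = 1.235×10⁷ m.
Specific energy ε = v²/2 − μ/r = -2.602×10⁶ J/kg, so a = −μ/(2ε) = 8.231×10⁶ m.
The apsides satisfy r_p + r_a = 2a, so the periapsis radius is 2a − r_a = 4.116×10⁶ m = 4115.9 km.
Periapsis altitude = 4115.9 − 3390 = 725.86 km.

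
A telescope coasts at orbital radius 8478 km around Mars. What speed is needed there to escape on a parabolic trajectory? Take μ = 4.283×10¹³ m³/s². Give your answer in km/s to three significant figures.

r = 8478 km = 8.478×10⁶ m.
Escape speed v_esc = √(2μ/r) = √(2 × 4.283×10¹³ / 8.478×10⁶) = √(1.010×10⁷) = 3179 m/s.
= 3.179 km/s.

v_esc ≈ 3.18 km/s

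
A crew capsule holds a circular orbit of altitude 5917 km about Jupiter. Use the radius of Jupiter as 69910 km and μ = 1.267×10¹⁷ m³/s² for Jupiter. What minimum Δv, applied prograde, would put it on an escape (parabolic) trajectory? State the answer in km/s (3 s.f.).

Δv ≈ 16.9 km/s

r = 69910 + 5917 = 75827 km = 7.5827×10⁷ m.
Circular speed v_c = √(μ/r) = 40880 m/s.
Escape speed v_esc = √(2μ/r) = √2 × v_c = 57810 m/s.
Δv = v_esc − v_c = 16930 m/s = 16.93 km/s.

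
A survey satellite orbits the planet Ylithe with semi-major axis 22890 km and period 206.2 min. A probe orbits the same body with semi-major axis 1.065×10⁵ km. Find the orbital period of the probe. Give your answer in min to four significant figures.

Kepler's third law: T² ∝ a³, so T₂ = T₁ (a₂/a₁)^(3/2).
a₂/a₁ = 4.653, (a₂/a₁)^(3/2) = 10.04.
T₂ = 206.2 × 10.04 = 2069 min.

T₂ ≈ 2069 min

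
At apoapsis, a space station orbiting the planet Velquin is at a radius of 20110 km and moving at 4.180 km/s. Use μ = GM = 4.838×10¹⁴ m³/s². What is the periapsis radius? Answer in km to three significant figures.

r_a = 2.011×10⁷ m.
Specific energy ε = v²/2 − μ/r = -1.532×10⁷ J/kg, so a = −μ/(2ε) = 1.579×10⁷ m.
The apsides satisfy r_p + r_a = 2a, so the periapsis radius is 2a − r_a = 1.147×10⁷ m = 11467 km.

periapsis radius ≈ 11500 km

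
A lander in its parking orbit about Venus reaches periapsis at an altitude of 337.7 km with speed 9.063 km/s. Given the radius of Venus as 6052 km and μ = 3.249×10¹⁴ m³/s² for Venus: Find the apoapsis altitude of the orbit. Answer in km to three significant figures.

apoapsis altitude ≈ 20800 km

r_p = 6052 + 337.7 = 6389.7 km = 6.390×10⁶ m.
Specific energy ε = v²/2 − μ/r = -9.778×10⁶ J/kg, so a = −μ/(2ε) = 1.661×10⁷ m.
The apsides satisfy r_p + r_a = 2a, so the apoapsis radius is 2a − r_p = 2.684×10⁷ m = 26836 km.
Apoapsis altitude = 26836 − 6052 = 20784 km.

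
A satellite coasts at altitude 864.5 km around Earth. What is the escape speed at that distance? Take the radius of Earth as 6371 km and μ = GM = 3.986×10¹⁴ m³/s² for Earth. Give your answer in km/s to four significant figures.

r = 6371 + 864.5 = 7235.5 km = 7.2355×10⁶ m.
Escape speed v_esc = √(2μ/r) = √(2 × 3.986×10¹⁴ / 7.236×10⁶) = √(1.102×10⁸) = 10500 m/s.
= 10.50 km/s.

v_esc ≈ 10.50 km/s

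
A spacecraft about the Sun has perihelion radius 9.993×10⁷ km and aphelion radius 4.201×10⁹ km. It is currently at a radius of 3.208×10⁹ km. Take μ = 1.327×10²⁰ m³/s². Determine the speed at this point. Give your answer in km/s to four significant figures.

Semi-major axis a = (r_p + r_a)/2 = 2.1505×10⁹ km = 2.150×10¹² m.
Vis-viva: v² = μ(2/r − 1/a) = 1.327×10²⁰ × (6.234×10⁻¹³ − 4.650×10⁻¹³) = 2.102×10⁷ m²/s².
v = 4585 m/s = 4.585 km/s.

v ≈ 4.585 km/s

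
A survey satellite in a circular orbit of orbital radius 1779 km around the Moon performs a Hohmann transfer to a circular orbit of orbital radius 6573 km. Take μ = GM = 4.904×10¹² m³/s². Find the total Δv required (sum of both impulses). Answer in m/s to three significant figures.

r₁ = 1779 km = 1.779×10⁶ m.
r₂ = 6573 km = 6.573×10⁶ m.
Transfer ellipse a_t = (r₁ + r₂)/2 = 4.176×10⁶ m.
At r₁: circular v_c1 = √(μ/r₁) = 1660 m/s; transfer-perilune v_p = √[μ(2/r₁ − 1/a_t)] = 2083 m/s.
Δv₁ = v_p − v_c1 = 422.7 m/s.
At r₂: circular v_c2 = √(μ/r₂) = 863.8 m/s; transfer-apolune v_a = √[μ(2/r₂ − 1/a_t)] = 563.8 m/s.
Δv₂ = v_c2 − v_a = 300.0 m/s.
Total Δv = Δv₁ + Δv₂ = 722.7 m/s.

Δv_total ≈ 723 m/s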